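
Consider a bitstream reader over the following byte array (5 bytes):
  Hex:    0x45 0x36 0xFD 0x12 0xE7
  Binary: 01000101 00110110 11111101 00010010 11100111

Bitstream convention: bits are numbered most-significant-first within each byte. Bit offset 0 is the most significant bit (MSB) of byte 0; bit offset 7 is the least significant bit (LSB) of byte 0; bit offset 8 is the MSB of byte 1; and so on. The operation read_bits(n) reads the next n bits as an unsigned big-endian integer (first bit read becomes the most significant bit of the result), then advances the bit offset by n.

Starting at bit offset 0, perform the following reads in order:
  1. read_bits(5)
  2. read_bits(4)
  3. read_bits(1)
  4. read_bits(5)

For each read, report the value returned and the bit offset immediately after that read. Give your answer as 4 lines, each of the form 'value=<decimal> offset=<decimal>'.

Answer: value=8 offset=5
value=10 offset=9
value=0 offset=10
value=27 offset=15

Derivation:
Read 1: bits[0:5] width=5 -> value=8 (bin 01000); offset now 5 = byte 0 bit 5; 35 bits remain
Read 2: bits[5:9] width=4 -> value=10 (bin 1010); offset now 9 = byte 1 bit 1; 31 bits remain
Read 3: bits[9:10] width=1 -> value=0 (bin 0); offset now 10 = byte 1 bit 2; 30 bits remain
Read 4: bits[10:15] width=5 -> value=27 (bin 11011); offset now 15 = byte 1 bit 7; 25 bits remain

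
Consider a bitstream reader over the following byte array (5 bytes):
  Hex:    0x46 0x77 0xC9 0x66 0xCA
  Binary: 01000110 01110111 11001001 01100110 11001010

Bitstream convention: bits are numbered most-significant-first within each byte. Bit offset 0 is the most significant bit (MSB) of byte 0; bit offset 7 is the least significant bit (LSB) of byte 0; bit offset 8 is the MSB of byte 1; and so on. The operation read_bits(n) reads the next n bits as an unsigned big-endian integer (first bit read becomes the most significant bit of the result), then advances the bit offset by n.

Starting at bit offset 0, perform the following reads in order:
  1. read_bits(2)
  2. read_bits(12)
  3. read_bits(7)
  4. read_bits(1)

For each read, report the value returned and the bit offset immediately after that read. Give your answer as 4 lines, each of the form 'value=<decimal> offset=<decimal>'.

Answer: value=1 offset=2
value=413 offset=14
value=121 offset=21
value=0 offset=22

Derivation:
Read 1: bits[0:2] width=2 -> value=1 (bin 01); offset now 2 = byte 0 bit 2; 38 bits remain
Read 2: bits[2:14] width=12 -> value=413 (bin 000110011101); offset now 14 = byte 1 bit 6; 26 bits remain
Read 3: bits[14:21] width=7 -> value=121 (bin 1111001); offset now 21 = byte 2 bit 5; 19 bits remain
Read 4: bits[21:22] width=1 -> value=0 (bin 0); offset now 22 = byte 2 bit 6; 18 bits remain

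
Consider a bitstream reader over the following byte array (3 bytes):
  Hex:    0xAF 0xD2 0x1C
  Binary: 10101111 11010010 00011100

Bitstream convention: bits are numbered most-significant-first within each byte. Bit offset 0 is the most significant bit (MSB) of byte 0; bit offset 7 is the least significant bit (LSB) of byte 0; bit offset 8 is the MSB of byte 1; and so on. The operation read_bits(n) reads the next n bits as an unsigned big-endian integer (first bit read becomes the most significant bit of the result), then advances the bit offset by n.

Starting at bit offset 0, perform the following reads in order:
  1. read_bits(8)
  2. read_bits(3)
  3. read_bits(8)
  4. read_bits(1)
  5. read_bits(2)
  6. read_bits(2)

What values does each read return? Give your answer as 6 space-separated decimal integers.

Read 1: bits[0:8] width=8 -> value=175 (bin 10101111); offset now 8 = byte 1 bit 0; 16 bits remain
Read 2: bits[8:11] width=3 -> value=6 (bin 110); offset now 11 = byte 1 bit 3; 13 bits remain
Read 3: bits[11:19] width=8 -> value=144 (bin 10010000); offset now 19 = byte 2 bit 3; 5 bits remain
Read 4: bits[19:20] width=1 -> value=1 (bin 1); offset now 20 = byte 2 bit 4; 4 bits remain
Read 5: bits[20:22] width=2 -> value=3 (bin 11); offset now 22 = byte 2 bit 6; 2 bits remain
Read 6: bits[22:24] width=2 -> value=0 (bin 00); offset now 24 = byte 3 bit 0; 0 bits remain

Answer: 175 6 144 1 3 0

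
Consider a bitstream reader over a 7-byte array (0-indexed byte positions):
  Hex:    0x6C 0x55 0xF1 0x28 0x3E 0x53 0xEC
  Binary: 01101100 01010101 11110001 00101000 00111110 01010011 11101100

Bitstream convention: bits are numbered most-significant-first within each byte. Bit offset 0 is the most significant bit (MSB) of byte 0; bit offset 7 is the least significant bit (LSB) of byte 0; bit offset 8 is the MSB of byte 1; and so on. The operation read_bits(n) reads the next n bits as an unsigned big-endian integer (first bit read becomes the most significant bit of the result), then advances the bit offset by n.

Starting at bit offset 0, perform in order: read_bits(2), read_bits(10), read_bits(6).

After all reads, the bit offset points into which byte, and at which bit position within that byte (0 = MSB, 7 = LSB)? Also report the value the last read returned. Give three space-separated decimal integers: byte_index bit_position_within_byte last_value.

Read 1: bits[0:2] width=2 -> value=1 (bin 01); offset now 2 = byte 0 bit 2; 54 bits remain
Read 2: bits[2:12] width=10 -> value=709 (bin 1011000101); offset now 12 = byte 1 bit 4; 44 bits remain
Read 3: bits[12:18] width=6 -> value=23 (bin 010111); offset now 18 = byte 2 bit 2; 38 bits remain

Answer: 2 2 23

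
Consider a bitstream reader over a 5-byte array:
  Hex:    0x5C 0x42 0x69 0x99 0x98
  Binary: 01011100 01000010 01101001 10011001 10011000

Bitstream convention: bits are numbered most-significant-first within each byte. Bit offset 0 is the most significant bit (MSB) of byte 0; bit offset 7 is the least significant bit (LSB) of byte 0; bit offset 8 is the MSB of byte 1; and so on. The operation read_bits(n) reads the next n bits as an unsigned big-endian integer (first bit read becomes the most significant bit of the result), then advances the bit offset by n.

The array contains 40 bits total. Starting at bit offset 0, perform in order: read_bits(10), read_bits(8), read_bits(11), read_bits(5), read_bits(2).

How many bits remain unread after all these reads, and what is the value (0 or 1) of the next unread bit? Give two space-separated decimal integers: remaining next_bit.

Answer: 4 1

Derivation:
Read 1: bits[0:10] width=10 -> value=369 (bin 0101110001); offset now 10 = byte 1 bit 2; 30 bits remain
Read 2: bits[10:18] width=8 -> value=9 (bin 00001001); offset now 18 = byte 2 bit 2; 22 bits remain
Read 3: bits[18:29] width=11 -> value=1331 (bin 10100110011); offset now 29 = byte 3 bit 5; 11 bits remain
Read 4: bits[29:34] width=5 -> value=6 (bin 00110); offset now 34 = byte 4 bit 2; 6 bits remain
Read 5: bits[34:36] width=2 -> value=1 (bin 01); offset now 36 = byte 4 bit 4; 4 bits remain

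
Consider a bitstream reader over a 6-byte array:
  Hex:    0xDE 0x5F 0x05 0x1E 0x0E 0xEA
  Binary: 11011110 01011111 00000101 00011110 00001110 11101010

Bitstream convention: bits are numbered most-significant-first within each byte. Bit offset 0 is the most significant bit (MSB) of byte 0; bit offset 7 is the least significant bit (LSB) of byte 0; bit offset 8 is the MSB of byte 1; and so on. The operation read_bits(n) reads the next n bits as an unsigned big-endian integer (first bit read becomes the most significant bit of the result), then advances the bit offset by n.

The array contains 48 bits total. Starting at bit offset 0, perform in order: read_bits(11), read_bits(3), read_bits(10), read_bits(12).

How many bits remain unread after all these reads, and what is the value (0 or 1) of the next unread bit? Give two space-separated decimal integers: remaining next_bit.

Answer: 12 1

Derivation:
Read 1: bits[0:11] width=11 -> value=1778 (bin 11011110010); offset now 11 = byte 1 bit 3; 37 bits remain
Read 2: bits[11:14] width=3 -> value=7 (bin 111); offset now 14 = byte 1 bit 6; 34 bits remain
Read 3: bits[14:24] width=10 -> value=773 (bin 1100000101); offset now 24 = byte 3 bit 0; 24 bits remain
Read 4: bits[24:36] width=12 -> value=480 (bin 000111100000); offset now 36 = byte 4 bit 4; 12 bits remain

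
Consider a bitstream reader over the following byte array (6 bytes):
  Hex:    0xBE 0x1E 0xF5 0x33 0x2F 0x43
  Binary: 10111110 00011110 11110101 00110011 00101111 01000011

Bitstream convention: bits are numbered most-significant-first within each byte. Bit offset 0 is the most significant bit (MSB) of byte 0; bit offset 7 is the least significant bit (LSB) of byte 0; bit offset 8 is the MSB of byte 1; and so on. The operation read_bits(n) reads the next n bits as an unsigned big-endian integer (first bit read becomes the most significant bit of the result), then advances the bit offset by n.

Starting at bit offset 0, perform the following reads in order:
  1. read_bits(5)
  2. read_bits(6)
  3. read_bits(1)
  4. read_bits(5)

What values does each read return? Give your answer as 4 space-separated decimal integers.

Read 1: bits[0:5] width=5 -> value=23 (bin 10111); offset now 5 = byte 0 bit 5; 43 bits remain
Read 2: bits[5:11] width=6 -> value=48 (bin 110000); offset now 11 = byte 1 bit 3; 37 bits remain
Read 3: bits[11:12] width=1 -> value=1 (bin 1); offset now 12 = byte 1 bit 4; 36 bits remain
Read 4: bits[12:17] width=5 -> value=29 (bin 11101); offset now 17 = byte 2 bit 1; 31 bits remain

Answer: 23 48 1 29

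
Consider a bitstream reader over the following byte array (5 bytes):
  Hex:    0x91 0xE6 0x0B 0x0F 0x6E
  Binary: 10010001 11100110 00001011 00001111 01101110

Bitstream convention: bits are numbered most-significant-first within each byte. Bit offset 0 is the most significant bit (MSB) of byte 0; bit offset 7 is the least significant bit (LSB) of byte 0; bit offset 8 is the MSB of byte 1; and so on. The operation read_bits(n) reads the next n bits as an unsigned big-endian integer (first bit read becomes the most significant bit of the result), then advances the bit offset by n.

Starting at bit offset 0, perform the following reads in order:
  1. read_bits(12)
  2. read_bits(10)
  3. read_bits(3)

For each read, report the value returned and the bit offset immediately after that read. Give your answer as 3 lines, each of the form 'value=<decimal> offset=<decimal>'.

Read 1: bits[0:12] width=12 -> value=2334 (bin 100100011110); offset now 12 = byte 1 bit 4; 28 bits remain
Read 2: bits[12:22] width=10 -> value=386 (bin 0110000010); offset now 22 = byte 2 bit 6; 18 bits remain
Read 3: bits[22:25] width=3 -> value=6 (bin 110); offset now 25 = byte 3 bit 1; 15 bits remain

Answer: value=2334 offset=12
value=386 offset=22
value=6 offset=25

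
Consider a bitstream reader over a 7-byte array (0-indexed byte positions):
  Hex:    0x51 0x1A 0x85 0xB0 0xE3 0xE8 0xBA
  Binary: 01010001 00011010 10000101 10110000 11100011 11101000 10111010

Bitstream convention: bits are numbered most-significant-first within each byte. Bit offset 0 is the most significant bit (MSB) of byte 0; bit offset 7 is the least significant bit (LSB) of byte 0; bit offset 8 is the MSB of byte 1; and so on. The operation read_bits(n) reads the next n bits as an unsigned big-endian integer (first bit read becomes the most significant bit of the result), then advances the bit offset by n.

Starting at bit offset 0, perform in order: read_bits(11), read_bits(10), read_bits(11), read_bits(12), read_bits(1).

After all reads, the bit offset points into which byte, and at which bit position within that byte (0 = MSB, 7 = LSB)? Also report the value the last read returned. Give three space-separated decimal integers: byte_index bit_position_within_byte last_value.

Read 1: bits[0:11] width=11 -> value=648 (bin 01010001000); offset now 11 = byte 1 bit 3; 45 bits remain
Read 2: bits[11:21] width=10 -> value=848 (bin 1101010000); offset now 21 = byte 2 bit 5; 35 bits remain
Read 3: bits[21:32] width=11 -> value=1456 (bin 10110110000); offset now 32 = byte 4 bit 0; 24 bits remain
Read 4: bits[32:44] width=12 -> value=3646 (bin 111000111110); offset now 44 = byte 5 bit 4; 12 bits remain
Read 5: bits[44:45] width=1 -> value=1 (bin 1); offset now 45 = byte 5 bit 5; 11 bits remain

Answer: 5 5 1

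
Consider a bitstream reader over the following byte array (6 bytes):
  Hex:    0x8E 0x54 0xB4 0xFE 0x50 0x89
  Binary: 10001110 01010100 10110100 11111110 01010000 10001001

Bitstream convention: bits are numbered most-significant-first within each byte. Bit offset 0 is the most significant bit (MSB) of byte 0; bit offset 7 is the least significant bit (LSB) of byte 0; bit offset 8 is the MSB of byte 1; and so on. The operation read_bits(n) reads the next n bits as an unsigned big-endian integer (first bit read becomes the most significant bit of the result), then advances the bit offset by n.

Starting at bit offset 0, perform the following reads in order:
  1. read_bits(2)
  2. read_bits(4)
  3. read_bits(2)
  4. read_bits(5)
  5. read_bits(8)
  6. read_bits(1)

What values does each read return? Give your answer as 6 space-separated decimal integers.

Answer: 2 3 2 10 150 1

Derivation:
Read 1: bits[0:2] width=2 -> value=2 (bin 10); offset now 2 = byte 0 bit 2; 46 bits remain
Read 2: bits[2:6] width=4 -> value=3 (bin 0011); offset now 6 = byte 0 bit 6; 42 bits remain
Read 3: bits[6:8] width=2 -> value=2 (bin 10); offset now 8 = byte 1 bit 0; 40 bits remain
Read 4: bits[8:13] width=5 -> value=10 (bin 01010); offset now 13 = byte 1 bit 5; 35 bits remain
Read 5: bits[13:21] width=8 -> value=150 (bin 10010110); offset now 21 = byte 2 bit 5; 27 bits remain
Read 6: bits[21:22] width=1 -> value=1 (bin 1); offset now 22 = byte 2 bit 6; 26 bits remain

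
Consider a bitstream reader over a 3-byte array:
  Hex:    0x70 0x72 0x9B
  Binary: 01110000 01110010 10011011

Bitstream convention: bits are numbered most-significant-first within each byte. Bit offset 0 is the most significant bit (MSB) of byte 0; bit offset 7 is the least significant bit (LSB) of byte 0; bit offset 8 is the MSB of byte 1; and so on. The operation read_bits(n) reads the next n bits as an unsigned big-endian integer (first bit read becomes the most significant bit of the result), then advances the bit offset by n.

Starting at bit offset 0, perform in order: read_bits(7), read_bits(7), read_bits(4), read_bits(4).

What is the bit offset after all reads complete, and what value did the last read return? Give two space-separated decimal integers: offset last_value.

Answer: 22 6

Derivation:
Read 1: bits[0:7] width=7 -> value=56 (bin 0111000); offset now 7 = byte 0 bit 7; 17 bits remain
Read 2: bits[7:14] width=7 -> value=28 (bin 0011100); offset now 14 = byte 1 bit 6; 10 bits remain
Read 3: bits[14:18] width=4 -> value=10 (bin 1010); offset now 18 = byte 2 bit 2; 6 bits remain
Read 4: bits[18:22] width=4 -> value=6 (bin 0110); offset now 22 = byte 2 bit 6; 2 bits remain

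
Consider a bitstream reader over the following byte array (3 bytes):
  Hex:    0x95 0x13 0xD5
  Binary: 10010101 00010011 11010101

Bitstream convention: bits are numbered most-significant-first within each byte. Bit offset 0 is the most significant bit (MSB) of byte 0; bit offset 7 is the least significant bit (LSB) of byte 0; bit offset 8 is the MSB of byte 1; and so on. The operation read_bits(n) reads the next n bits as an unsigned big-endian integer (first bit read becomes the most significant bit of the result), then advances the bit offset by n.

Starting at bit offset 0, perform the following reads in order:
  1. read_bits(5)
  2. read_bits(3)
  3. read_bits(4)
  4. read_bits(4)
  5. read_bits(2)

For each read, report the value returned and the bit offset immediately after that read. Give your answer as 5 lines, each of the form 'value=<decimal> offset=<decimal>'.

Read 1: bits[0:5] width=5 -> value=18 (bin 10010); offset now 5 = byte 0 bit 5; 19 bits remain
Read 2: bits[5:8] width=3 -> value=5 (bin 101); offset now 8 = byte 1 bit 0; 16 bits remain
Read 3: bits[8:12] width=4 -> value=1 (bin 0001); offset now 12 = byte 1 bit 4; 12 bits remain
Read 4: bits[12:16] width=4 -> value=3 (bin 0011); offset now 16 = byte 2 bit 0; 8 bits remain
Read 5: bits[16:18] width=2 -> value=3 (bin 11); offset now 18 = byte 2 bit 2; 6 bits remain

Answer: value=18 offset=5
value=5 offset=8
value=1 offset=12
value=3 offset=16
value=3 offset=18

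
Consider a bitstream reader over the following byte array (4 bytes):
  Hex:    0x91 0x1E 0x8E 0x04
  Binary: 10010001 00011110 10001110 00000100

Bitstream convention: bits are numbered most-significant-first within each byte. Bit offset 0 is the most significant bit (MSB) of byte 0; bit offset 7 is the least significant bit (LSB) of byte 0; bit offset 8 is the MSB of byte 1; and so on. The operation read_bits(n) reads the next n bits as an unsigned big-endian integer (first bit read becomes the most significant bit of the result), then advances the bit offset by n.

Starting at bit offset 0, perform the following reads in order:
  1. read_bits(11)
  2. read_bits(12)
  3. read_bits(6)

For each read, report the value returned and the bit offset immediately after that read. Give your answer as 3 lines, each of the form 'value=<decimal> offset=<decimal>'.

Read 1: bits[0:11] width=11 -> value=1160 (bin 10010001000); offset now 11 = byte 1 bit 3; 21 bits remain
Read 2: bits[11:23] width=12 -> value=3911 (bin 111101000111); offset now 23 = byte 2 bit 7; 9 bits remain
Read 3: bits[23:29] width=6 -> value=0 (bin 000000); offset now 29 = byte 3 bit 5; 3 bits remain

Answer: value=1160 offset=11
value=3911 offset=23
value=0 offset=29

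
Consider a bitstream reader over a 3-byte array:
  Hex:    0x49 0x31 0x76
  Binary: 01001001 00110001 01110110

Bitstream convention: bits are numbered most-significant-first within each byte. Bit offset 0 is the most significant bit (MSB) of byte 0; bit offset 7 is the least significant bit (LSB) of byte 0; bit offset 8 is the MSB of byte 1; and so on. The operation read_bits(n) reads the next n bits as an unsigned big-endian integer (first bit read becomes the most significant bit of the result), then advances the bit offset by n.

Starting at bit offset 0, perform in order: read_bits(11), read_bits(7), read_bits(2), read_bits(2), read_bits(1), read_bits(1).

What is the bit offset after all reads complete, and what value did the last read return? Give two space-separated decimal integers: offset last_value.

Read 1: bits[0:11] width=11 -> value=585 (bin 01001001001); offset now 11 = byte 1 bit 3; 13 bits remain
Read 2: bits[11:18] width=7 -> value=69 (bin 1000101); offset now 18 = byte 2 bit 2; 6 bits remain
Read 3: bits[18:20] width=2 -> value=3 (bin 11); offset now 20 = byte 2 bit 4; 4 bits remain
Read 4: bits[20:22] width=2 -> value=1 (bin 01); offset now 22 = byte 2 bit 6; 2 bits remain
Read 5: bits[22:23] width=1 -> value=1 (bin 1); offset now 23 = byte 2 bit 7; 1 bits remain
Read 6: bits[23:24] width=1 -> value=0 (bin 0); offset now 24 = byte 3 bit 0; 0 bits remain

Answer: 24 0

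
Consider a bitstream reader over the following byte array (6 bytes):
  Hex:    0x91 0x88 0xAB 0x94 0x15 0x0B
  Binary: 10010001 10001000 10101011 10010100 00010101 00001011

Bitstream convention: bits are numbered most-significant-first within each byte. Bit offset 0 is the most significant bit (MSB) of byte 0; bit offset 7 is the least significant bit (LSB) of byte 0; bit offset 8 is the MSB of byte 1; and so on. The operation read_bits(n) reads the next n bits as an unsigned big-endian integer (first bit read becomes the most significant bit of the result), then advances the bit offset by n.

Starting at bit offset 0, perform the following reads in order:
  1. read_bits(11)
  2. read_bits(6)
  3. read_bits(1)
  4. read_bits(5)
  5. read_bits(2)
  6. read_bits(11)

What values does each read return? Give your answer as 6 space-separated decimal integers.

Answer: 1164 17 0 21 3 321

Derivation:
Read 1: bits[0:11] width=11 -> value=1164 (bin 10010001100); offset now 11 = byte 1 bit 3; 37 bits remain
Read 2: bits[11:17] width=6 -> value=17 (bin 010001); offset now 17 = byte 2 bit 1; 31 bits remain
Read 3: bits[17:18] width=1 -> value=0 (bin 0); offset now 18 = byte 2 bit 2; 30 bits remain
Read 4: bits[18:23] width=5 -> value=21 (bin 10101); offset now 23 = byte 2 bit 7; 25 bits remain
Read 5: bits[23:25] width=2 -> value=3 (bin 11); offset now 25 = byte 3 bit 1; 23 bits remain
Read 6: bits[25:36] width=11 -> value=321 (bin 00101000001); offset now 36 = byte 4 bit 4; 12 bits remain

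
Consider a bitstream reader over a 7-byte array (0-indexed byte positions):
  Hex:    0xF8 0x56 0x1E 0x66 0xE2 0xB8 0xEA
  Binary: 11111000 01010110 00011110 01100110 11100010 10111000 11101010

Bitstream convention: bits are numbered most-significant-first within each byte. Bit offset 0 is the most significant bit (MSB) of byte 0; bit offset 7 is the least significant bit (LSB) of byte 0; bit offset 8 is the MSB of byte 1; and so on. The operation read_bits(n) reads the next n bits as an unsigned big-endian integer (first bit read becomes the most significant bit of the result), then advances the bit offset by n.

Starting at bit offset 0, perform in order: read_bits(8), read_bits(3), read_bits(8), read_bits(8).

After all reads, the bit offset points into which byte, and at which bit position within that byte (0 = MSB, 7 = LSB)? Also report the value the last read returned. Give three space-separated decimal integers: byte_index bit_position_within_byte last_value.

Answer: 3 3 243

Derivation:
Read 1: bits[0:8] width=8 -> value=248 (bin 11111000); offset now 8 = byte 1 bit 0; 48 bits remain
Read 2: bits[8:11] width=3 -> value=2 (bin 010); offset now 11 = byte 1 bit 3; 45 bits remain
Read 3: bits[11:19] width=8 -> value=176 (bin 10110000); offset now 19 = byte 2 bit 3; 37 bits remain
Read 4: bits[19:27] width=8 -> value=243 (bin 11110011); offset now 27 = byte 3 bit 3; 29 bits remain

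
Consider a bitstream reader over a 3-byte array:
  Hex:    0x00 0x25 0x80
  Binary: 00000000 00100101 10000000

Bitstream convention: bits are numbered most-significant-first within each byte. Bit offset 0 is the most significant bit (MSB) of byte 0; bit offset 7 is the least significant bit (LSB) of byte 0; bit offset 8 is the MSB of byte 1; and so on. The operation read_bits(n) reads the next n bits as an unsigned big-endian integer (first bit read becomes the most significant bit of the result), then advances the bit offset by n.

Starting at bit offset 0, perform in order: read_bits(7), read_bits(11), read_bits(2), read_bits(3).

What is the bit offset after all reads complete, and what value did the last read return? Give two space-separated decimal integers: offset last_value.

Answer: 23 0

Derivation:
Read 1: bits[0:7] width=7 -> value=0 (bin 0000000); offset now 7 = byte 0 bit 7; 17 bits remain
Read 2: bits[7:18] width=11 -> value=150 (bin 00010010110); offset now 18 = byte 2 bit 2; 6 bits remain
Read 3: bits[18:20] width=2 -> value=0 (bin 00); offset now 20 = byte 2 bit 4; 4 bits remain
Read 4: bits[20:23] width=3 -> value=0 (bin 000); offset now 23 = byte 2 bit 7; 1 bits remain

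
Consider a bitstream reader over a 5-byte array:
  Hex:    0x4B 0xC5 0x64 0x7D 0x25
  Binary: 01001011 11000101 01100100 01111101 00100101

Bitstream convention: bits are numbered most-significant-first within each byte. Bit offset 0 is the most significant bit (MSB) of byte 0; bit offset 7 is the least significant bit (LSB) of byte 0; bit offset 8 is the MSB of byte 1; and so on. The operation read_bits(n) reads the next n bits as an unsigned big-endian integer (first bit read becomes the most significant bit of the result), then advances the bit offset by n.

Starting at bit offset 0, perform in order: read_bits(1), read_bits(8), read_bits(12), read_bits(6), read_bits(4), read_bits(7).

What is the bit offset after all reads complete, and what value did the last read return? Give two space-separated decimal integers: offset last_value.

Read 1: bits[0:1] width=1 -> value=0 (bin 0); offset now 1 = byte 0 bit 1; 39 bits remain
Read 2: bits[1:9] width=8 -> value=151 (bin 10010111); offset now 9 = byte 1 bit 1; 31 bits remain
Read 3: bits[9:21] width=12 -> value=2220 (bin 100010101100); offset now 21 = byte 2 bit 5; 19 bits remain
Read 4: bits[21:27] width=6 -> value=35 (bin 100011); offset now 27 = byte 3 bit 3; 13 bits remain
Read 5: bits[27:31] width=4 -> value=14 (bin 1110); offset now 31 = byte 3 bit 7; 9 bits remain
Read 6: bits[31:38] width=7 -> value=73 (bin 1001001); offset now 38 = byte 4 bit 6; 2 bits remain

Answer: 38 73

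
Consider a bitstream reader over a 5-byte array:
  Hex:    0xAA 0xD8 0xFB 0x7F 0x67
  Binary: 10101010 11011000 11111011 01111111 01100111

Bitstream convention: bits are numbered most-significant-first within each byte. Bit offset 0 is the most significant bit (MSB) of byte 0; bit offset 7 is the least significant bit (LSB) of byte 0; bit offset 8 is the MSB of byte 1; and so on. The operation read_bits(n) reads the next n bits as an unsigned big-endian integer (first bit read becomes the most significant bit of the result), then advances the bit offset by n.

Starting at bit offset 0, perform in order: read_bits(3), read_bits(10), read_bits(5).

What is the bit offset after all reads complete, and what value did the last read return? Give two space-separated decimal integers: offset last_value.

Read 1: bits[0:3] width=3 -> value=5 (bin 101); offset now 3 = byte 0 bit 3; 37 bits remain
Read 2: bits[3:13] width=10 -> value=347 (bin 0101011011); offset now 13 = byte 1 bit 5; 27 bits remain
Read 3: bits[13:18] width=5 -> value=3 (bin 00011); offset now 18 = byte 2 bit 2; 22 bits remain

Answer: 18 3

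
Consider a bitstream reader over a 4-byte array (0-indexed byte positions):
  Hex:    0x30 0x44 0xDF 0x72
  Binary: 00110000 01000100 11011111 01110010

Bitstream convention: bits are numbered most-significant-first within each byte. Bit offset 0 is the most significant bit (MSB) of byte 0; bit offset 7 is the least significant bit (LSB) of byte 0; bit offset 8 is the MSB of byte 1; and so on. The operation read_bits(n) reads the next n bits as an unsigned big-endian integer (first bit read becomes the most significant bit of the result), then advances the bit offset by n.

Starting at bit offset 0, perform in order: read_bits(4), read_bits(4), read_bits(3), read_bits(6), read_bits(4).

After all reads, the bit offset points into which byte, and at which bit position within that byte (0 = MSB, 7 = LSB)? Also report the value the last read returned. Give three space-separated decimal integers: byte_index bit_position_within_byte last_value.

Answer: 2 5 11

Derivation:
Read 1: bits[0:4] width=4 -> value=3 (bin 0011); offset now 4 = byte 0 bit 4; 28 bits remain
Read 2: bits[4:8] width=4 -> value=0 (bin 0000); offset now 8 = byte 1 bit 0; 24 bits remain
Read 3: bits[8:11] width=3 -> value=2 (bin 010); offset now 11 = byte 1 bit 3; 21 bits remain
Read 4: bits[11:17] width=6 -> value=9 (bin 001001); offset now 17 = byte 2 bit 1; 15 bits remain
Read 5: bits[17:21] width=4 -> value=11 (bin 1011); offset now 21 = byte 2 bit 5; 11 bits remain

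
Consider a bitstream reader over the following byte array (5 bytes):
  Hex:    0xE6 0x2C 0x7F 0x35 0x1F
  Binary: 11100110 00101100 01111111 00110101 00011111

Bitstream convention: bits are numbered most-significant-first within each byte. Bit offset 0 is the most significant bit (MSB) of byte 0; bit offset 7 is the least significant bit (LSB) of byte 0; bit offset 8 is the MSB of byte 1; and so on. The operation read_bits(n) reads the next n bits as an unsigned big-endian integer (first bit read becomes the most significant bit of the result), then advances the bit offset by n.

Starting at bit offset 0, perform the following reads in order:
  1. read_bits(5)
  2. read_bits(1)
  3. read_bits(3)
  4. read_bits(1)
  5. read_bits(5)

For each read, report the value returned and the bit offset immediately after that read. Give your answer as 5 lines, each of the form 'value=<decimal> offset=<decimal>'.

Read 1: bits[0:5] width=5 -> value=28 (bin 11100); offset now 5 = byte 0 bit 5; 35 bits remain
Read 2: bits[5:6] width=1 -> value=1 (bin 1); offset now 6 = byte 0 bit 6; 34 bits remain
Read 3: bits[6:9] width=3 -> value=4 (bin 100); offset now 9 = byte 1 bit 1; 31 bits remain
Read 4: bits[9:10] width=1 -> value=0 (bin 0); offset now 10 = byte 1 bit 2; 30 bits remain
Read 5: bits[10:15] width=5 -> value=22 (bin 10110); offset now 15 = byte 1 bit 7; 25 bits remain

Answer: value=28 offset=5
value=1 offset=6
value=4 offset=9
value=0 offset=10
value=22 offset=15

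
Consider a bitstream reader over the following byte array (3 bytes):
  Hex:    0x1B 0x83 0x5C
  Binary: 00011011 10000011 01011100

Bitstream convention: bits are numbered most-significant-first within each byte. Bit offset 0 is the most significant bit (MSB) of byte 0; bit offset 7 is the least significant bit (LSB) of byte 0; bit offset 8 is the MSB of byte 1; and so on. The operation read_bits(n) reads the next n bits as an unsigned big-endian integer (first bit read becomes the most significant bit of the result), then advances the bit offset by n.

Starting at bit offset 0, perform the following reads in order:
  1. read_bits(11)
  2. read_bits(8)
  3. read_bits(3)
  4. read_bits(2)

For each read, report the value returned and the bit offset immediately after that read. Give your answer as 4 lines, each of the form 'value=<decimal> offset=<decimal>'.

Read 1: bits[0:11] width=11 -> value=220 (bin 00011011100); offset now 11 = byte 1 bit 3; 13 bits remain
Read 2: bits[11:19] width=8 -> value=26 (bin 00011010); offset now 19 = byte 2 bit 3; 5 bits remain
Read 3: bits[19:22] width=3 -> value=7 (bin 111); offset now 22 = byte 2 bit 6; 2 bits remain
Read 4: bits[22:24] width=2 -> value=0 (bin 00); offset now 24 = byte 3 bit 0; 0 bits remain

Answer: value=220 offset=11
value=26 offset=19
value=7 offset=22
value=0 offset=24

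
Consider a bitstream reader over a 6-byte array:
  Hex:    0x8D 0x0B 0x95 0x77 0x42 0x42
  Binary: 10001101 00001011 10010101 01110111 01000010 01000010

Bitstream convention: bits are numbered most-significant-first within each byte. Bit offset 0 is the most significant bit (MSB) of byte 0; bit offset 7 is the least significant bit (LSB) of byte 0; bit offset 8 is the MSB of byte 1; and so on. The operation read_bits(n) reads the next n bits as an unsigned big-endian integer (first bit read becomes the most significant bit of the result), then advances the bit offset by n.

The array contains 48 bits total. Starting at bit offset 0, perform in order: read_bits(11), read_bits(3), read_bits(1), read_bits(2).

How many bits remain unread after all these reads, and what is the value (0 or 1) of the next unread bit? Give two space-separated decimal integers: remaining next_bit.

Read 1: bits[0:11] width=11 -> value=1128 (bin 10001101000); offset now 11 = byte 1 bit 3; 37 bits remain
Read 2: bits[11:14] width=3 -> value=2 (bin 010); offset now 14 = byte 1 bit 6; 34 bits remain
Read 3: bits[14:15] width=1 -> value=1 (bin 1); offset now 15 = byte 1 bit 7; 33 bits remain
Read 4: bits[15:17] width=2 -> value=3 (bin 11); offset now 17 = byte 2 bit 1; 31 bits remain

Answer: 31 0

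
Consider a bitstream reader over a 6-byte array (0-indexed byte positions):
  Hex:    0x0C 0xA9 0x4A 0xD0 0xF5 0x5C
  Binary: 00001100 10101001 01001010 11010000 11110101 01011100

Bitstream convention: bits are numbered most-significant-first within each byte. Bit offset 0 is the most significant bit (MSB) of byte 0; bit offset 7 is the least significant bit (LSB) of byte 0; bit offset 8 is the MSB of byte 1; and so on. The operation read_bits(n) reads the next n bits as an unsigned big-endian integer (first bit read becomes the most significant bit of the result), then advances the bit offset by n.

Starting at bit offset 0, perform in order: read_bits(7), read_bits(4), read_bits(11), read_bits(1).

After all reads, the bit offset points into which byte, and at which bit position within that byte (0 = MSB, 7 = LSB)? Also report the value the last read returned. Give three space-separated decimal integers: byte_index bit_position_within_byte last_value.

Read 1: bits[0:7] width=7 -> value=6 (bin 0000110); offset now 7 = byte 0 bit 7; 41 bits remain
Read 2: bits[7:11] width=4 -> value=5 (bin 0101); offset now 11 = byte 1 bit 3; 37 bits remain
Read 3: bits[11:22] width=11 -> value=594 (bin 01001010010); offset now 22 = byte 2 bit 6; 26 bits remain
Read 4: bits[22:23] width=1 -> value=1 (bin 1); offset now 23 = byte 2 bit 7; 25 bits remain

Answer: 2 7 1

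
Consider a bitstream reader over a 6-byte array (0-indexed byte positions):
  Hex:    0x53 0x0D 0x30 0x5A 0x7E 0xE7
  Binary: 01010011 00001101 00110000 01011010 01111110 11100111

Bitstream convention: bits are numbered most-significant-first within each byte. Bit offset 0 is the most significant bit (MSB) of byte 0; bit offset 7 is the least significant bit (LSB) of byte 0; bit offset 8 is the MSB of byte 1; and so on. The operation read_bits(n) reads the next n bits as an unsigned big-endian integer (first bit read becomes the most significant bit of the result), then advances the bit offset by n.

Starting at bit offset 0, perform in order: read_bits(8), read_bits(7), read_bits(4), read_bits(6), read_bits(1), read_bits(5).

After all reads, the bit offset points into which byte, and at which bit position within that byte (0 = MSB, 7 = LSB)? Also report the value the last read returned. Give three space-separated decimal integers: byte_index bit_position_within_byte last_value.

Read 1: bits[0:8] width=8 -> value=83 (bin 01010011); offset now 8 = byte 1 bit 0; 40 bits remain
Read 2: bits[8:15] width=7 -> value=6 (bin 0000110); offset now 15 = byte 1 bit 7; 33 bits remain
Read 3: bits[15:19] width=4 -> value=9 (bin 1001); offset now 19 = byte 2 bit 3; 29 bits remain
Read 4: bits[19:25] width=6 -> value=32 (bin 100000); offset now 25 = byte 3 bit 1; 23 bits remain
Read 5: bits[25:26] width=1 -> value=1 (bin 1); offset now 26 = byte 3 bit 2; 22 bits remain
Read 6: bits[26:31] width=5 -> value=13 (bin 01101); offset now 31 = byte 3 bit 7; 17 bits remain

Answer: 3 7 13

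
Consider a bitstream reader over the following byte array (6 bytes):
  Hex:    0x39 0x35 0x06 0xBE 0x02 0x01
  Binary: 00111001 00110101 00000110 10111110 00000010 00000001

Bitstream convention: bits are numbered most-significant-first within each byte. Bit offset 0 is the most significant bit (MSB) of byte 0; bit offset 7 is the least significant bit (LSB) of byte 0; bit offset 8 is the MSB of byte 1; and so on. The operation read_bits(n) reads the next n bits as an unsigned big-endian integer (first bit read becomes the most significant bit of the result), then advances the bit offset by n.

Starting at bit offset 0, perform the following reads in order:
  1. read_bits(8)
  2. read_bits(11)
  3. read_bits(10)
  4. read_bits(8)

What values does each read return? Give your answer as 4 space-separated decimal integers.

Answer: 57 424 215 192

Derivation:
Read 1: bits[0:8] width=8 -> value=57 (bin 00111001); offset now 8 = byte 1 bit 0; 40 bits remain
Read 2: bits[8:19] width=11 -> value=424 (bin 00110101000); offset now 19 = byte 2 bit 3; 29 bits remain
Read 3: bits[19:29] width=10 -> value=215 (bin 0011010111); offset now 29 = byte 3 bit 5; 19 bits remain
Read 4: bits[29:37] width=8 -> value=192 (bin 11000000); offset now 37 = byte 4 bit 5; 11 bits remain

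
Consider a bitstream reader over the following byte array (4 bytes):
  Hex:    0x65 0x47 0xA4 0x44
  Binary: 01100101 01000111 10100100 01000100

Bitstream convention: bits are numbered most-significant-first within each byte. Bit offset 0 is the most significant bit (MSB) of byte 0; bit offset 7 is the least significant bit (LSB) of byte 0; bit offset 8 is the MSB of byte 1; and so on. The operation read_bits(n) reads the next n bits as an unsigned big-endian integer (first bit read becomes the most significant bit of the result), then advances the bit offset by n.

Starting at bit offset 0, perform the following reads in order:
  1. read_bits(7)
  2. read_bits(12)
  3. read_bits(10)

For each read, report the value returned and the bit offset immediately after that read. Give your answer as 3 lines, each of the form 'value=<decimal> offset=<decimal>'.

Answer: value=50 offset=7
value=2621 offset=19
value=136 offset=29

Derivation:
Read 1: bits[0:7] width=7 -> value=50 (bin 0110010); offset now 7 = byte 0 bit 7; 25 bits remain
Read 2: bits[7:19] width=12 -> value=2621 (bin 101000111101); offset now 19 = byte 2 bit 3; 13 bits remain
Read 3: bits[19:29] width=10 -> value=136 (bin 0010001000); offset now 29 = byte 3 bit 5; 3 bits remain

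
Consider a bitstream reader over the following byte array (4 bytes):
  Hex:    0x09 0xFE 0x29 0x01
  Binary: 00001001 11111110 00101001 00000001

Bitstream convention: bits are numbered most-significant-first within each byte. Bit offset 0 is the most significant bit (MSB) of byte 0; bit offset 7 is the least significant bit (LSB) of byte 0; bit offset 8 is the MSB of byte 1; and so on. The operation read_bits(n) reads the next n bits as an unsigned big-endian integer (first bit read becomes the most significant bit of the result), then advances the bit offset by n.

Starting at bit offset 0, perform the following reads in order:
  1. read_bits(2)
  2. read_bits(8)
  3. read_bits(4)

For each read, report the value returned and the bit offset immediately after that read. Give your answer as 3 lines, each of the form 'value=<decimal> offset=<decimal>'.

Answer: value=0 offset=2
value=39 offset=10
value=15 offset=14

Derivation:
Read 1: bits[0:2] width=2 -> value=0 (bin 00); offset now 2 = byte 0 bit 2; 30 bits remain
Read 2: bits[2:10] width=8 -> value=39 (bin 00100111); offset now 10 = byte 1 bit 2; 22 bits remain
Read 3: bits[10:14] width=4 -> value=15 (bin 1111); offset now 14 = byte 1 bit 6; 18 bits remain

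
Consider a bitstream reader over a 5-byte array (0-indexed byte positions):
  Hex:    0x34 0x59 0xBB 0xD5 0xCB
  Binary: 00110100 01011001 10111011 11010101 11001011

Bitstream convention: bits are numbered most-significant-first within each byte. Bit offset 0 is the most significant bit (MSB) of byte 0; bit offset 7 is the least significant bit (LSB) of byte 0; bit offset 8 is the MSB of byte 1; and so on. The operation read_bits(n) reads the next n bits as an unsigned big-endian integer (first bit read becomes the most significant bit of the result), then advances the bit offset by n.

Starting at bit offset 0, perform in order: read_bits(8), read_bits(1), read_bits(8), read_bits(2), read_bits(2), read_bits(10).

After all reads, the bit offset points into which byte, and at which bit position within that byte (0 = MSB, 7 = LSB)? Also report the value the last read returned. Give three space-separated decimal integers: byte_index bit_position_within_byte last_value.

Answer: 3 7 490

Derivation:
Read 1: bits[0:8] width=8 -> value=52 (bin 00110100); offset now 8 = byte 1 bit 0; 32 bits remain
Read 2: bits[8:9] width=1 -> value=0 (bin 0); offset now 9 = byte 1 bit 1; 31 bits remain
Read 3: bits[9:17] width=8 -> value=179 (bin 10110011); offset now 17 = byte 2 bit 1; 23 bits remain
Read 4: bits[17:19] width=2 -> value=1 (bin 01); offset now 19 = byte 2 bit 3; 21 bits remain
Read 5: bits[19:21] width=2 -> value=3 (bin 11); offset now 21 = byte 2 bit 5; 19 bits remain
Read 6: bits[21:31] width=10 -> value=490 (bin 0111101010); offset now 31 = byte 3 bit 7; 9 bits remain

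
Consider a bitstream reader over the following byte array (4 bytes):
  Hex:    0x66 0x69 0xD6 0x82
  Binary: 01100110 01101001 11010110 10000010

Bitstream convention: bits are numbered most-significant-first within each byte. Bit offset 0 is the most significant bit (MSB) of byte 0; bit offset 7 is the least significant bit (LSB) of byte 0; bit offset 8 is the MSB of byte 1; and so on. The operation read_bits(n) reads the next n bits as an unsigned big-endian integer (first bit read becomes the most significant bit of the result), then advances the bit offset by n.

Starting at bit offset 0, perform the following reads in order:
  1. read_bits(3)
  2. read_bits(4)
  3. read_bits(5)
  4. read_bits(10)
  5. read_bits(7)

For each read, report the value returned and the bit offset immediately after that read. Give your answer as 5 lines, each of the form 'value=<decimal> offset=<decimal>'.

Answer: value=3 offset=3
value=3 offset=7
value=6 offset=12
value=629 offset=22
value=80 offset=29

Derivation:
Read 1: bits[0:3] width=3 -> value=3 (bin 011); offset now 3 = byte 0 bit 3; 29 bits remain
Read 2: bits[3:7] width=4 -> value=3 (bin 0011); offset now 7 = byte 0 bit 7; 25 bits remain
Read 3: bits[7:12] width=5 -> value=6 (bin 00110); offset now 12 = byte 1 bit 4; 20 bits remain
Read 4: bits[12:22] width=10 -> value=629 (bin 1001110101); offset now 22 = byte 2 bit 6; 10 bits remain
Read 5: bits[22:29] width=7 -> value=80 (bin 1010000); offset now 29 = byte 3 bit 5; 3 bits remain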